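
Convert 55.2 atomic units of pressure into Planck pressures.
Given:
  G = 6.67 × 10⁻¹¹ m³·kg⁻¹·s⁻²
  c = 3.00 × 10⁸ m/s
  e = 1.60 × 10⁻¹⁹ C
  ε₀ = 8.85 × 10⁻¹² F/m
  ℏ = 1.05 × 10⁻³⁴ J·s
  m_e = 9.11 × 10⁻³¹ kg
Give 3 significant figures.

atomic unit of pressure: P_au = E_h/a₀³ = m_e⁴e¹⁰/((4πε₀)⁵ℏ⁸) = 3.01 × 10¹³ Pa
Planck pressure: p_P = c⁷/(ℏG²) = 4.68 × 10¹¹³ Pa
55.2 × 3.01 × 10¹³ / 4.68 × 10¹¹³ = 3.55 × 10⁻⁹⁹

3.55 × 10⁻⁹⁹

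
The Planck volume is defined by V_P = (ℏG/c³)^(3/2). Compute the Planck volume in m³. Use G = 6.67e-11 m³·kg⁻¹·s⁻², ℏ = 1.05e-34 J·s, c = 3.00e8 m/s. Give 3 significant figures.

4.18e-105 m³

V_P = (ℏG/c³)^(3/2)
  = √(1.75e-209)
  = 4.18e-105 m³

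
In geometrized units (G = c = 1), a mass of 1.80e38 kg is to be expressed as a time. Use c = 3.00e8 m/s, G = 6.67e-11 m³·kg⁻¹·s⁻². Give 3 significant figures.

Mass → time via G/c³.
1.80e38 kg × (G/c³) = 445 s

445 s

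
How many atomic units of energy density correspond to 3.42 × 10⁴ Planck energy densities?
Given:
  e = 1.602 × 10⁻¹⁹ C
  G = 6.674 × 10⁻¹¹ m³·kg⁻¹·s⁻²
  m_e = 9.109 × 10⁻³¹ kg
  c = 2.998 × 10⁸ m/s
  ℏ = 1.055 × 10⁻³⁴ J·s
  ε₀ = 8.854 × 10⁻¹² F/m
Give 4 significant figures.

Planck energy density: u_P = c⁷/(ℏG²) = 4.632 × 10¹¹³ J/m³
atomic unit of energy density: u_au = E_h/a₀³ = m_e⁴e¹⁰/((4πε₀)⁵ℏ⁸) = 2.929 × 10¹³ J/m³
3.42 × 10⁴ × 4.632 × 10¹¹³ / 2.929 × 10¹³ = 5.409 × 10¹⁰⁴

5.409 × 10¹⁰⁴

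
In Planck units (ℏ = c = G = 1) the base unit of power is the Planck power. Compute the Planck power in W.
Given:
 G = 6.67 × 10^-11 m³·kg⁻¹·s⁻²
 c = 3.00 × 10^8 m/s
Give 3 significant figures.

3.64 × 10^52 W

P_P = c⁵/G
  = 2.43 × 10^42 / 6.67 × 10^-11
  = 3.64 × 10^52 W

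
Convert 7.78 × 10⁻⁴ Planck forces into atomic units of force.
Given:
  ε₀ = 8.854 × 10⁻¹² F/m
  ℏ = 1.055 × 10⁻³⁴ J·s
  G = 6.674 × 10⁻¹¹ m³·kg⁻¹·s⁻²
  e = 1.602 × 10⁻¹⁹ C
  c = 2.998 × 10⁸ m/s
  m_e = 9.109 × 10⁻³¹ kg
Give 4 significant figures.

Planck force: F_P = c⁴/G = 1.210 × 10⁴⁴ N
atomic unit of force: F_au = E_h/a₀ = m_e²e⁶/((4πε₀)³ℏ⁴) = 8.220 × 10⁻⁸ N
7.78 × 10⁻⁴ × 1.210 × 10⁴⁴ / 8.220 × 10⁻⁸ = 1.146 × 10⁴⁸

1.146 × 10⁴⁸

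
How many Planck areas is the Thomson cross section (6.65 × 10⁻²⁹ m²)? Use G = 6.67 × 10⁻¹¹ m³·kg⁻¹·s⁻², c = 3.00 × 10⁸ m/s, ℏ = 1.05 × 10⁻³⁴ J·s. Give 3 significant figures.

Planck area: A_P = ℏG/c³ = 2.59 × 10⁻⁷⁰ m².
6.65 × 10⁻²⁹ / 2.59 × 10⁻⁷⁰ = 2.56 × 10⁴¹

2.56 × 10⁴¹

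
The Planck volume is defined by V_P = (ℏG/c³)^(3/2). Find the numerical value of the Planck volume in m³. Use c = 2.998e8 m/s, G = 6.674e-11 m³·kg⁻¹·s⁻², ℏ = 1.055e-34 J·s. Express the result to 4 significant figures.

V_P = (ℏG/c³)^(3/2)
  = √(1.784e-209)
  = 4.224e-105 m³

4.224e-105 m³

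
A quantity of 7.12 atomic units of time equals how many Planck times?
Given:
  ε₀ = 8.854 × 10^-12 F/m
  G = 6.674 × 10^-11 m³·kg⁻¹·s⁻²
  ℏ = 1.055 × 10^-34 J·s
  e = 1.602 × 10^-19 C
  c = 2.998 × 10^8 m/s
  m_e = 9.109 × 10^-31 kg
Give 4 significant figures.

atomic unit of time: τ_au = (4πε₀)²ℏ³/(m_e e⁴) = 2.423 × 10^-17 s
Planck time: t_P = √(ℏG/c⁵) = 5.392 × 10^-44 s
7.12 × 2.423 × 10^-17 / 5.392 × 10^-44 = 3.199 × 10^27

3.199 × 10^27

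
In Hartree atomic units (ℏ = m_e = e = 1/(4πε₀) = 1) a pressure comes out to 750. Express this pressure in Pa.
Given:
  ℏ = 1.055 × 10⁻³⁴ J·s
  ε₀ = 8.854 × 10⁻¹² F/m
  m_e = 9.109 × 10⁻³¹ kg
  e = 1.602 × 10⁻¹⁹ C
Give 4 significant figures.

One atomic unit of pressure: P_au = E_h/a₀³ = m_e⁴e¹⁰/((4πε₀)⁵ℏ⁸) = 2.929 × 10¹³ Pa.
750 × 2.929 × 10¹³ Pa = 2.197 × 10¹⁶ Pa

2.197 × 10¹⁶ Pa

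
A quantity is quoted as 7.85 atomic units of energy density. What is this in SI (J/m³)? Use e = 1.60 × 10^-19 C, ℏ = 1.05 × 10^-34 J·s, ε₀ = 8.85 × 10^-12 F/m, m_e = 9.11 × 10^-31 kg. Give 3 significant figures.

One atomic unit of energy density: u_au = E_h/a₀³ = m_e⁴e¹⁰/((4πε₀)⁵ℏ⁸) = 3.01 × 10^13 J/m³.
7.85 × 3.01 × 10^13 J/m³ = 2.37 × 10^14 J/m³

2.37 × 10^14 J/m³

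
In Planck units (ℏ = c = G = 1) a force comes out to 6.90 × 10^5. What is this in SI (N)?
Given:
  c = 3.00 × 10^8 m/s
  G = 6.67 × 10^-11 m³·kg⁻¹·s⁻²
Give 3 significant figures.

One Planck force: F_P = c⁴/G = 1.21 × 10^44 N.
6.90 × 10^5 × 1.21 × 10^44 N = 8.38 × 10^49 N

8.38 × 10^49 N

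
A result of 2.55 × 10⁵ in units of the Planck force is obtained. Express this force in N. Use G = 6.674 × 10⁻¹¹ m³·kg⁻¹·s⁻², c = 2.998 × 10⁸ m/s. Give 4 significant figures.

3.087 × 10⁴⁹ N

One Planck force: F_P = c⁴/G = 1.210 × 10⁴⁴ N.
2.55 × 10⁵ × 1.210 × 10⁴⁴ N = 3.087 × 10⁴⁹ N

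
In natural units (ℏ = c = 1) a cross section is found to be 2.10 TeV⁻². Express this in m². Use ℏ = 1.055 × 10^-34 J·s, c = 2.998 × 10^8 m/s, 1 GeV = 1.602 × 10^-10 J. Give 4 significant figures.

8.186 × 10^-38 m²

Area is [L]² = [E]⁻²·(ℏc)²; restore (ℏc)².
1 GeV⁻² → (ℏc)² × (1 GeV in J)⁻² = 3.898 × 10^-32 m².
Convert the energy scale: 2.10 TeV⁻² = 2.10 × 10^-6 GeV⁻².
Result: 2.10 × 10^-6 × 3.898 × 10^-32 = 8.186 × 10^-38 m².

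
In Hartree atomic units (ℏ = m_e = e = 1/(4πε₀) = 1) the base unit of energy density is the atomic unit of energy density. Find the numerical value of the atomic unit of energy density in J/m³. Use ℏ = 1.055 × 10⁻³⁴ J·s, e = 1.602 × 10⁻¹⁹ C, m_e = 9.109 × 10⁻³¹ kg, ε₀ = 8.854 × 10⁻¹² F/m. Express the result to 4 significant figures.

2.929 × 10¹³ J/m³

u_au = E_h/a₀³ = m_e⁴e¹⁰/((4πε₀)⁵ℏ⁸)
E_h = 4.354 × 10⁻¹⁸ J
a₀ = 5.297 × 10⁻¹¹ m
E_h/a₀³ = 2.929 × 10¹³ J/m³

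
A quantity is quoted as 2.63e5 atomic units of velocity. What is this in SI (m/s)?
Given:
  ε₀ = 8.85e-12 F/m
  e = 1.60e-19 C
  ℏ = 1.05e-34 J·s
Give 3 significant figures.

One atomic unit of velocity: v_au = e²/(4πε₀ℏ) = 2.19e6 m/s.
2.63e5 × 2.19e6 m/s = 5.77e11 m/s

5.77e11 m/s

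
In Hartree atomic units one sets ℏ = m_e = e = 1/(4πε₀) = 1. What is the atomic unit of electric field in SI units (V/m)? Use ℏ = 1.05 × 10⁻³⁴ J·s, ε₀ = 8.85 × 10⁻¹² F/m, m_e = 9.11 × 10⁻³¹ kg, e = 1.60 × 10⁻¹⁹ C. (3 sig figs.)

5.20 × 10¹¹ V/m

E_au = E_h/(e a₀) = m_e²e⁵/((4πε₀)³ℏ⁴)
E_h = 4.38 × 10⁻¹⁸ J
a₀ = 5.26 × 10⁻¹¹ m
E_h/(e·a₀) = 5.20 × 10¹¹ V/m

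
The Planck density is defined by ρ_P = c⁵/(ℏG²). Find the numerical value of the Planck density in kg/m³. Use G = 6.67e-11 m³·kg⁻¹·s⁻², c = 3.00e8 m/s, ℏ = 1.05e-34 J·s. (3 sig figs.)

ρ_P = c⁵/(ℏG²)
  = 2.43e42 / 4.67e-55
  = 5.20e96 kg/m³

5.20e96 kg/m³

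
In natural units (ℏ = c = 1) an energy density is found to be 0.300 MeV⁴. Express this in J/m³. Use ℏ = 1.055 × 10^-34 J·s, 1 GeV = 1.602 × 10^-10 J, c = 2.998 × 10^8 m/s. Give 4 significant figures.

[E]/[L]³ = [E]⁴/(ℏc)³; restore (ℏc)⁻³.
1 GeV⁴ → 1/(ℏc)³ × (1 GeV in J)⁴ = 2.082 × 10^37 J/m³.
Convert the energy scale: 0.300 MeV⁴ = 3.00 × 10^-13 GeV⁴.
Result: 3.00 × 10^-13 × 2.082 × 10^37 = 6.245 × 10^24 J/m³.

6.245 × 10^24 J/m³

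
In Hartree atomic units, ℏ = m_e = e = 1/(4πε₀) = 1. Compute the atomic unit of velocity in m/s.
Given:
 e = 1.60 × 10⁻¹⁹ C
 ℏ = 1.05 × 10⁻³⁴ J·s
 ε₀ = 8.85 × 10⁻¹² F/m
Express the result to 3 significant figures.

Dimensional analysis gives v_au = e²/(4πε₀ℏ).
  = 2.56 × 10⁻³⁸ / 1.17 × 10⁻⁴⁴
  = 2.19 × 10⁶ m/s

2.19 × 10⁶ m/s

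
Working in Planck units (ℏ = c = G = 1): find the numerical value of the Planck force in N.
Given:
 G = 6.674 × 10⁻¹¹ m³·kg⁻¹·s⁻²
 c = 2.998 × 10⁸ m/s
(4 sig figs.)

Dimensional analysis gives F_P = c⁴/G.
  = 8.078 × 10³³ / 6.674 × 10⁻¹¹
  = 1.210 × 10⁴⁴ N

1.210 × 10⁴⁴ N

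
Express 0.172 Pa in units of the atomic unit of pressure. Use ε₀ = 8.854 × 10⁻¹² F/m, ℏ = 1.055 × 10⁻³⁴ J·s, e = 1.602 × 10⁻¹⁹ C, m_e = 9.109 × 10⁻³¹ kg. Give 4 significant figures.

5.872 × 10⁻¹⁵

atomic unit of pressure: P_au = E_h/a₀³ = m_e⁴e¹⁰/((4πε₀)⁵ℏ⁸) = 2.929 × 10¹³ Pa.
0.172 / 2.929 × 10¹³ = 5.872 × 10⁻¹⁵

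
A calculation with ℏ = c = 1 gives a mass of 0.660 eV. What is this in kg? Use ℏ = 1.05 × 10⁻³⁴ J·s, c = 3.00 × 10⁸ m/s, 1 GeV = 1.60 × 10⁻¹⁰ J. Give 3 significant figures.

Mass is [E]/c²; divide by c².
1 GeV → 1/c² × (1 GeV in J) = 1.78 × 10⁻²⁷ kg.
Convert the energy scale: 0.660 eV = 6.60 × 10⁻¹⁰ GeV.
Result: 6.60 × 10⁻¹⁰ × 1.78 × 10⁻²⁷ = 1.17 × 10⁻³⁶ kg.

1.17 × 10⁻³⁶ kg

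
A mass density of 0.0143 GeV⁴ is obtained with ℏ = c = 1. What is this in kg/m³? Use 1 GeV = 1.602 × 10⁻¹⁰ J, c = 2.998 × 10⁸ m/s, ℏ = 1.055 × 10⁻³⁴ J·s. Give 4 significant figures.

3.312 × 10¹⁸ kg/m³

Mass density is [E]/(c²[L]³) = [E]⁴/(ℏ³c⁵).
1 GeV⁴ → 1/(ℏ³c⁵) × (1 GeV in J)⁴ = 2.316 × 10²⁰ kg/m³.
Result: 0.0143 × 2.316 × 10²⁰ = 3.312 × 10¹⁸ kg/m³.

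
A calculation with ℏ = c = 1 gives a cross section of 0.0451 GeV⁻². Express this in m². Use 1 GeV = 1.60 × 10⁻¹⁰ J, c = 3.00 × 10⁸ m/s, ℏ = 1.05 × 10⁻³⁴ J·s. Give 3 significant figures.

Area is [L]² = [E]⁻²·(ℏc)²; restore (ℏc)².
1 GeV⁻² → (ℏc)² × (1 GeV in J)⁻² = 3.88 × 10⁻³² m².
Result: 0.0451 × 3.88 × 10⁻³² = 1.75 × 10⁻³³ m².

1.75 × 10⁻³³ m²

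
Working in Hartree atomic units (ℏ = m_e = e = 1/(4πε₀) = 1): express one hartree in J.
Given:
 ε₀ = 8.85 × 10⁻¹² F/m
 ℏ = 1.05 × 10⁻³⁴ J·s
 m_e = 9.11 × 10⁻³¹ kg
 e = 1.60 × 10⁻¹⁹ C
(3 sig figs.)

The unique combination of the constants set to 1 with dimensions of energy is E_h = m_e e⁴/(4πε₀ℏ)².
  = 5.97 × 10⁻¹⁰⁶ / 1.36 × 10⁻⁸⁸
  = 4.38 × 10⁻¹⁸ J

4.38 × 10⁻¹⁸ J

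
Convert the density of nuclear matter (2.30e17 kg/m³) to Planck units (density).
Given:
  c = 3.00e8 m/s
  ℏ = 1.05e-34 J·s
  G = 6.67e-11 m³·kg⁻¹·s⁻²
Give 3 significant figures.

Planck density: ρ_P = c⁵/(ℏG²) = 5.20e96 kg/m³.
2.30e17 / 5.20e96 = 4.42e-80

4.42e-80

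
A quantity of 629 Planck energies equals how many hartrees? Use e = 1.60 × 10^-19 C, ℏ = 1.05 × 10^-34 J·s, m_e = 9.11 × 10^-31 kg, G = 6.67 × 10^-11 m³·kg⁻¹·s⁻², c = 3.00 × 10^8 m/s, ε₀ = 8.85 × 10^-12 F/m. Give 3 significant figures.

Planck energy: E_P = √(ℏc⁵/G) = 1.96 × 10^9 J
hartree: E_h = m_e e⁴/(4πε₀ℏ)² = 4.38 × 10^-18 J
629 × 1.96 × 10^9 / 4.38 × 10^-18 = 2.81 × 10^29

2.81 × 10^29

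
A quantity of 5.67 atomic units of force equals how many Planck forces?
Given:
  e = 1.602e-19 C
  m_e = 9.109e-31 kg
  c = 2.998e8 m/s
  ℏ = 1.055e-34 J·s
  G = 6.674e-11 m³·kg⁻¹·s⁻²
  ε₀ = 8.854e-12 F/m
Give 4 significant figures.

3.850e-51

atomic unit of force: F_au = E_h/a₀ = m_e²e⁶/((4πε₀)³ℏ⁴) = 8.220e-8 N
Planck force: F_P = c⁴/G = 1.210e44 N
5.67 × 8.220e-8 / 1.210e44 = 3.850e-51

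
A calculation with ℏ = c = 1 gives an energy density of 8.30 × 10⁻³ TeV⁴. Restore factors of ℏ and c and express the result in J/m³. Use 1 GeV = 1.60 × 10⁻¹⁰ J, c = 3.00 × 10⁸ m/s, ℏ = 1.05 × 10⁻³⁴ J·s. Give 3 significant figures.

[E]/[L]³ = [E]⁴/(ℏc)³; restore (ℏc)⁻³.
1 GeV⁴ → 1/(ℏc)³ × (1 GeV in J)⁴ = 2.10 × 10³⁷ J/m³.
Convert the energy scale: 8.30 × 10⁻³ TeV⁴ = 8.30 × 10⁹ GeV⁴.
Result: 8.30 × 10⁹ × 2.10 × 10³⁷ = 1.74 × 10⁴⁷ J/m³.

1.74 × 10⁴⁷ J/m³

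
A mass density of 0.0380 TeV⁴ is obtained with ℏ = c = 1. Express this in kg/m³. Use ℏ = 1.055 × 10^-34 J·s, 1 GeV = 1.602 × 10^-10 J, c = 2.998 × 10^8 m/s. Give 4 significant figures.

Mass density is [E]/(c²[L]³) = [E]⁴/(ℏ³c⁵).
1 GeV⁴ → 1/(ℏ³c⁵) × (1 GeV in J)⁴ = 2.316 × 10^20 kg/m³.
Convert the energy scale: 0.0380 TeV⁴ = 3.80 × 10^10 GeV⁴.
Result: 3.80 × 10^10 × 2.316 × 10^20 = 8.801 × 10^30 kg/m³.

8.801 × 10^30 kg/m³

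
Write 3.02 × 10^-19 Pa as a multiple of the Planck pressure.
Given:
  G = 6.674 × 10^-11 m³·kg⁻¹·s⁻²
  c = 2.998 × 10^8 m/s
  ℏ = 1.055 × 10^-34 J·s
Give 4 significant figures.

Planck pressure: p_P = c⁷/(ℏG²) = 4.632 × 10^113 Pa.
3.02 × 10^-19 / 4.632 × 10^113 = 6.519 × 10^-133

6.519 × 10^-133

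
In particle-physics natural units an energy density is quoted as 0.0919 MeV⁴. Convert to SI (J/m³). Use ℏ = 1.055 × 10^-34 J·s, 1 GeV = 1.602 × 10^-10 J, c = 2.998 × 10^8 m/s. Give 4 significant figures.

1.913 × 10^24 J/m³

[E]/[L]³ = [E]⁴/(ℏc)³; restore (ℏc)⁻³.
1 GeV⁴ → 1/(ℏc)³ × (1 GeV in J)⁴ = 2.082 × 10^37 J/m³.
Convert the energy scale: 0.0919 MeV⁴ = 9.19 × 10^-14 GeV⁴.
Result: 9.19 × 10^-14 × 2.082 × 10^37 = 1.913 × 10^24 J/m³.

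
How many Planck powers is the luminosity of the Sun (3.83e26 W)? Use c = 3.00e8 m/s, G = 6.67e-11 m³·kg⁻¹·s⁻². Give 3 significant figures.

1.05e-26

Planck power: P_P = c⁵/G = 3.64e52 W.
3.83e26 / 3.64e52 = 1.05e-26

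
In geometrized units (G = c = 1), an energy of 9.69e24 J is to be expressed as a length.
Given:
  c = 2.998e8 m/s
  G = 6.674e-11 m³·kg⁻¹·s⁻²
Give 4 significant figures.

8.005e-20 m

Energy → length via G/c⁴.
9.69e24 J × (G/c⁴) = 8.005e-20 m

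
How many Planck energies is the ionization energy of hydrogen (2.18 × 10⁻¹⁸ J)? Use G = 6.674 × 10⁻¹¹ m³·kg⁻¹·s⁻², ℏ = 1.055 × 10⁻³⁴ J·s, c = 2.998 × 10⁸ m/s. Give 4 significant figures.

1.114 × 10⁻²⁷

Planck energy: E_P = √(ℏc⁵/G) = 1.957 × 10⁹ J.
2.18 × 10⁻¹⁸ / 1.957 × 10⁹ = 1.114 × 10⁻²⁷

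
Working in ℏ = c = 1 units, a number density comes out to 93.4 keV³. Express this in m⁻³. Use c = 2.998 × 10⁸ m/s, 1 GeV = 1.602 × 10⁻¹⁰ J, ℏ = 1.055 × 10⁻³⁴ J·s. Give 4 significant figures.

1.214 × 10³¹ m⁻³

Number density is [L]⁻³ = [E]³/(ℏc)³.
1 GeV³ → 1/(ℏc)³ × (1 GeV in J)³ = 1.299 × 10⁴⁷ m⁻³.
Convert the energy scale: 93.4 keV³ = 9.34 × 10⁻¹⁷ GeV³.
Result: 9.34 × 10⁻¹⁷ × 1.299 × 10⁴⁷ = 1.214 × 10³¹ m⁻³.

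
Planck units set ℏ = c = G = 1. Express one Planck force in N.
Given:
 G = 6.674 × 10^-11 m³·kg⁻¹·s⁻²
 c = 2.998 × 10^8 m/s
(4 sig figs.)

The unique combination of the constants set to 1 with dimensions of force is F_P = c⁴/G.
  = 8.078 × 10^33 / 6.674 × 10^-11
  = 1.210 × 10^44 N

1.210 × 10^44 N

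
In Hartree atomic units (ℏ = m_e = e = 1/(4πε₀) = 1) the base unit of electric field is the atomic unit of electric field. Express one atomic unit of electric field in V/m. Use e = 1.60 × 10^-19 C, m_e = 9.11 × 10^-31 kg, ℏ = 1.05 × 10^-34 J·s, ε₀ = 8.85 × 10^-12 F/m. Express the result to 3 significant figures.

E_au = E_h/(e a₀) = m_e²e⁵/((4πε₀)³ℏ⁴)
E_h = 4.38 × 10^-18 J
a₀ = 5.26 × 10^-11 m
E_h/(e·a₀) = 5.20 × 10^11 V/m

5.20 × 10^11 V/m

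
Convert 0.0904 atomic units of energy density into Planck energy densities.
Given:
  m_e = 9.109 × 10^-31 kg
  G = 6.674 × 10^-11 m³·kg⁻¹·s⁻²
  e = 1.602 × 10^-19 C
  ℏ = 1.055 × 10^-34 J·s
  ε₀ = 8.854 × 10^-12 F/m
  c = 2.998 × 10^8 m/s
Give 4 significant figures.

atomic unit of energy density: u_au = E_h/a₀³ = m_e⁴e¹⁰/((4πε₀)⁵ℏ⁸) = 2.929 × 10^13 J/m³
Planck energy density: u_P = c⁷/(ℏG²) = 4.632 × 10^113 J/m³
0.0904 × 2.929 × 10^13 / 4.632 × 10^113 = 5.716 × 10^-102

5.716 × 10^-102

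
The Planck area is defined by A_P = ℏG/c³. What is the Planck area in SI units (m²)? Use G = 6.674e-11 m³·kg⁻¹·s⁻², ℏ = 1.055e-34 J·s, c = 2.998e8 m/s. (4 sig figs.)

2.613e-70 m²

A_P = ℏG/c³
  = 7.041e-45 / 2.695e25
  = 2.613e-70 m²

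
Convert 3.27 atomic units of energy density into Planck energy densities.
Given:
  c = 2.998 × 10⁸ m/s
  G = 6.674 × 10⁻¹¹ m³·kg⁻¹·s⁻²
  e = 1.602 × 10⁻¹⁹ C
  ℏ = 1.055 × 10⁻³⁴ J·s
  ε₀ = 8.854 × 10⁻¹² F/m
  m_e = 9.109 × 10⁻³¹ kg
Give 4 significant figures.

atomic unit of energy density: u_au = E_h/a₀³ = m_e⁴e¹⁰/((4πε₀)⁵ℏ⁸) = 2.929 × 10¹³ J/m³
Planck energy density: u_P = c⁷/(ℏG²) = 4.632 × 10¹¹³ J/m³
3.27 × 2.929 × 10¹³ / 4.632 × 10¹¹³ = 2.068 × 10⁻¹⁰⁰

2.068 × 10⁻¹⁰⁰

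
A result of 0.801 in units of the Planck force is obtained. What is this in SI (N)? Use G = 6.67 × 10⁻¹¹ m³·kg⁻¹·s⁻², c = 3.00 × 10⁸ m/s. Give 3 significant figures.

One Planck force: F_P = c⁴/G = 1.21 × 10⁴⁴ N.
0.801 × 1.21 × 10⁴⁴ N = 9.73 × 10⁴³ N

9.73 × 10⁴³ N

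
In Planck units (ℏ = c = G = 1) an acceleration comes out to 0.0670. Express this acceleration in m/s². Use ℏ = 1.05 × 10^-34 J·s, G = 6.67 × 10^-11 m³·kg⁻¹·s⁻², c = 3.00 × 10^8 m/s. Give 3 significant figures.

One Planck acceleration: a_P = √(c⁷/(ℏG)) = 5.59 × 10^51 m/s².
0.0670 × 5.59 × 10^51 m/s² = 3.74 × 10^50 m/s²

3.74 × 10^50 m/s²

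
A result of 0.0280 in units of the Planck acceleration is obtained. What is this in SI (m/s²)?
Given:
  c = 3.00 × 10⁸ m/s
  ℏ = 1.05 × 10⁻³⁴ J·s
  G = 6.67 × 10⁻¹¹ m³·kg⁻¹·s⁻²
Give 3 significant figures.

1.56 × 10⁵⁰ m/s²

One Planck acceleration: a_P = √(c⁷/(ℏG)) = 5.59 × 10⁵¹ m/s².
0.0280 × 5.59 × 10⁵¹ m/s² = 1.56 × 10⁵⁰ m/s²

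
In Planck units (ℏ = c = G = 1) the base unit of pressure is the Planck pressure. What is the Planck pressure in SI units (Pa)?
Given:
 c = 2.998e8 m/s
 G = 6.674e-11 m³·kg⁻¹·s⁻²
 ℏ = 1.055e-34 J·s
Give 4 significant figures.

p_P = c⁷/(ℏG²)
  = 2.177e59 / 4.699e-55
  = 4.632e113 Pa

4.632e113 Pa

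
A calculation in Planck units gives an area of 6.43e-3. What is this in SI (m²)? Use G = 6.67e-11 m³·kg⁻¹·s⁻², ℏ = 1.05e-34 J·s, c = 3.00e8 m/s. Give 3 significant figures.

One Planck area: A_P = ℏG/c³ = 2.59e-70 m².
6.43e-3 × 2.59e-70 m² = 1.67e-72 m²

1.67e-72 m²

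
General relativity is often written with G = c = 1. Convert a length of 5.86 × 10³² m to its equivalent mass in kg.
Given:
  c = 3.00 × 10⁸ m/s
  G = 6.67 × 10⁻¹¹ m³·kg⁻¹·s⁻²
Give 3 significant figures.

7.91 × 10⁵⁹ kg

Length → mass via c²/G.
5.86 × 10³² m × (c²/G) = 7.91 × 10⁵⁹ kg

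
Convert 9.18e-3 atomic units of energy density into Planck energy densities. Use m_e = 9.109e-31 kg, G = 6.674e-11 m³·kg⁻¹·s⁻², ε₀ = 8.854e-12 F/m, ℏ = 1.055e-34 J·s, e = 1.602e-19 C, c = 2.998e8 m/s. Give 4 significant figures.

5.805e-103

atomic unit of energy density: u_au = E_h/a₀³ = m_e⁴e¹⁰/((4πε₀)⁵ℏ⁸) = 2.929e13 J/m³
Planck energy density: u_P = c⁷/(ℏG²) = 4.632e113 J/m³
9.18e-3 × 2.929e13 / 4.632e113 = 5.805e-103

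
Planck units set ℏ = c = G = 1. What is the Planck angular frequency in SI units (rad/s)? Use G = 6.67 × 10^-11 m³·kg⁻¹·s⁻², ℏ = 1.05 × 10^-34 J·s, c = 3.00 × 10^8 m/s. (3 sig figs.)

Dimensional analysis gives ω_P = √(c⁵/(ℏG)).
  = √(3.47 × 10^86)
  = 1.86 × 10^43 rad/s

1.86 × 10^43 rad/s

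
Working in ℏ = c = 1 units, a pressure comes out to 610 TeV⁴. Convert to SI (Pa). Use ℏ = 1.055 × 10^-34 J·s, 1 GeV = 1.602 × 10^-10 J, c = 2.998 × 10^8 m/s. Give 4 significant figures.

Pressure is [E]/[L]³ = [E]⁴/(ℏc)³.
1 GeV⁴ → 1/(ℏc)³ × (1 GeV in J)⁴ = 2.082 × 10^37 Pa.
Convert the energy scale: 610 TeV⁴ = 6.10 × 10^14 GeV⁴.
Result: 6.10 × 10^14 × 2.082 × 10^37 = 1.270 × 10^52 Pa.

1.270 × 10^52 Pa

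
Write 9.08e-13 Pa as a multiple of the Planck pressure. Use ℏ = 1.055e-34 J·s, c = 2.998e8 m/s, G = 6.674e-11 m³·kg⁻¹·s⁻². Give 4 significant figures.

1.960e-126

Planck pressure: p_P = c⁷/(ℏG²) = 4.632e113 Pa.
9.08e-13 / 4.632e113 = 1.960e-126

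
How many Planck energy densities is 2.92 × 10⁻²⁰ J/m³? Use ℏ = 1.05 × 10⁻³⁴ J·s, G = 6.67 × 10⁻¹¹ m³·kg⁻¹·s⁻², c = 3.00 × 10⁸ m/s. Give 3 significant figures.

6.24 × 10⁻¹³⁴

Planck energy density: u_P = c⁷/(ℏG²) = 4.68 × 10¹¹³ J/m³.
2.92 × 10⁻²⁰ / 4.68 × 10¹¹³ = 6.24 × 10⁻¹³⁴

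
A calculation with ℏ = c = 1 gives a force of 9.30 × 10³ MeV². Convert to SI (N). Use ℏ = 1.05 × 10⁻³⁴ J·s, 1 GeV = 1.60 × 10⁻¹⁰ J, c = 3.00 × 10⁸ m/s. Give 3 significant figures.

7.56 × 10³ N

Force is [E]/[L] = [E]²/(ℏc); restore (ℏc)⁻¹.
1 GeV² → 1/(ℏc) × (1 GeV in J)² = 8.13 × 10⁵ N.
Convert the energy scale: 9.30 × 10³ MeV² = 9.30 × 10⁻³ GeV².
Result: 9.30 × 10⁻³ × 8.13 × 10⁵ = 7.56 × 10³ N.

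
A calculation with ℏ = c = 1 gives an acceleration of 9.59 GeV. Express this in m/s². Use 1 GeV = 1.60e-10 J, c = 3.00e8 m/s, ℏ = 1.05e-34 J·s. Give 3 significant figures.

Acceleration is [L]/[T]² = c·[E]/ℏ.
1 GeV → c/ℏ × (1 GeV in J) = 4.57e32 m/s².
Result: 9.59 × 4.57e32 = 4.38e33 m/s².

4.38e33 m/s²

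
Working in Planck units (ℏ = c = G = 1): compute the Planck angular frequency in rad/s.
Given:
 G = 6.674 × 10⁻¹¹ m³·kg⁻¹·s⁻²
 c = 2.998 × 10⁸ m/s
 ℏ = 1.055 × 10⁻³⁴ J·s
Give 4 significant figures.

1.855 × 10⁴³ rad/s

From ℏ = c = G = 1 the angular frequency scale is ω_P = √(c⁵/(ℏG)).
  = √(3.440 × 10⁸⁶)
  = 1.855 × 10⁴³ rad/s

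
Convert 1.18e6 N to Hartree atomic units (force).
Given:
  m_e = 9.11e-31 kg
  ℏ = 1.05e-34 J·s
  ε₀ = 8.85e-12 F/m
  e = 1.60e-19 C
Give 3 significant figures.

1.42e13

atomic unit of force: F_au = E_h/a₀ = m_e²e⁶/((4πε₀)³ℏ⁴) = 8.33e-8 N.
1.18e6 / 8.33e-8 = 1.42e13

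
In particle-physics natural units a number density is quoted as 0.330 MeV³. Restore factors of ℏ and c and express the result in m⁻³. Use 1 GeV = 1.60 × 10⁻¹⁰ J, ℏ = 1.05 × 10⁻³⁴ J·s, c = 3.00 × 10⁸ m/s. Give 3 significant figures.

4.32 × 10³⁷ m⁻³

Number density is [L]⁻³ = [E]³/(ℏc)³.
1 GeV³ → 1/(ℏc)³ × (1 GeV in J)³ = 1.31 × 10⁴⁷ m⁻³.
Convert the energy scale: 0.330 MeV³ = 3.30 × 10⁻¹⁰ GeV³.
Result: 3.30 × 10⁻¹⁰ × 1.31 × 10⁴⁷ = 4.32 × 10³⁷ m⁻³.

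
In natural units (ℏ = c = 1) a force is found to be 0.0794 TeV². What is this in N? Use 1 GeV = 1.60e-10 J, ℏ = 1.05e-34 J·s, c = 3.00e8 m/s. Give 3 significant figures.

Force is [E]/[L] = [E]²/(ℏc); restore (ℏc)⁻¹.
1 GeV² → 1/(ℏc) × (1 GeV in J)² = 8.13e5 N.
Convert the energy scale: 0.0794 TeV² = 7.94e4 GeV².
Result: 7.94e4 × 8.13e5 = 6.45e10 N.

6.45e10 N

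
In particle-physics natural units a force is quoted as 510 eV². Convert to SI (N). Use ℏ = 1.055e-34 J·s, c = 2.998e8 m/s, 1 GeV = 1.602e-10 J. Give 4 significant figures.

4.138e-10 N

Force is [E]/[L] = [E]²/(ℏc); restore (ℏc)⁻¹.
1 GeV² → 1/(ℏc) × (1 GeV in J)² = 8.114e5 N.
Convert the energy scale: 510 eV² = 5.10e-16 GeV².
Result: 5.10e-16 × 8.114e5 = 4.138e-10 N.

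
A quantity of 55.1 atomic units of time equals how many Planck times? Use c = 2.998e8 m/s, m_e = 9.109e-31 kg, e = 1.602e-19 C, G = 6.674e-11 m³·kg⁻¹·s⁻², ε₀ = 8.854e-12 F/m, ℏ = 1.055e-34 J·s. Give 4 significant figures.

atomic unit of time: τ_au = (4πε₀)²ℏ³/(m_e e⁴) = 2.423e-17 s
Planck time: t_P = √(ℏG/c⁵) = 5.392e-44 s
55.1 × 2.423e-17 / 5.392e-44 = 2.476e28

2.476e28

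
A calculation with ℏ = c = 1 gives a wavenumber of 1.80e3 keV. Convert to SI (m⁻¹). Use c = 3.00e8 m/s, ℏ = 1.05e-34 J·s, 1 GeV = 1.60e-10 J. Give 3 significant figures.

Inverse length is [E]/(ℏc).
1 GeV → 1/(ℏc) × (1 GeV in J) = 5.08e15 m⁻¹.
Convert the energy scale: 1.80e3 keV = 1.80e-3 GeV.
Result: 1.80e-3 × 5.08e15 = 9.14e12 m⁻¹.

9.14e12 m⁻¹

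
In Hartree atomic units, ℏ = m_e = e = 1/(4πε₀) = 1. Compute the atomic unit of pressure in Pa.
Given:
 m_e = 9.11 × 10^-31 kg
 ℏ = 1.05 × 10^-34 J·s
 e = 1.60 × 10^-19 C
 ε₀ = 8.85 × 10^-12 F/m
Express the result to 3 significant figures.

3.01 × 10^13 Pa

From ℏ = m_e = e = 1/(4πε₀) = 1 the pressure scale is P_au = E_h/a₀³ = m_e⁴e¹⁰/((4πε₀)⁵ℏ⁸).
E_h = 4.38 × 10^-18 J
a₀ = 5.26 × 10^-11 m
E_h/a₀³ = 3.01 × 10^13 Pa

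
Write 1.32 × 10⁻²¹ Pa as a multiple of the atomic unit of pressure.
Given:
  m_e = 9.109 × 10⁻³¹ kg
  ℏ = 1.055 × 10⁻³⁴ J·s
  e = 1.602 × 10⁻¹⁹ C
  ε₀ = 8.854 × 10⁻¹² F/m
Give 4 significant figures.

4.506 × 10⁻³⁵

atomic unit of pressure: P_au = E_h/a₀³ = m_e⁴e¹⁰/((4πε₀)⁵ℏ⁸) = 2.929 × 10¹³ Pa.
1.32 × 10⁻²¹ / 2.929 × 10¹³ = 4.506 × 10⁻³⁵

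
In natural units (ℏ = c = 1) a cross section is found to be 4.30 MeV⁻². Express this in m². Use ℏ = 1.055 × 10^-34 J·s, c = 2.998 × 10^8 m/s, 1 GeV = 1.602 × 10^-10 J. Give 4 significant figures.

1.676 × 10^-25 m²

Area is [L]² = [E]⁻²·(ℏc)²; restore (ℏc)².
1 GeV⁻² → (ℏc)² × (1 GeV in J)⁻² = 3.898 × 10^-32 m².
Convert the energy scale: 4.30 MeV⁻² = 4.30 × 10^6 GeV⁻².
Result: 4.30 × 10^6 × 3.898 × 10^-32 = 1.676 × 10^-25 m².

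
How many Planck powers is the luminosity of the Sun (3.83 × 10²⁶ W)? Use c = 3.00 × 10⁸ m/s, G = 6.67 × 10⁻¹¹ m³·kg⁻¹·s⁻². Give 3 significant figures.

1.05 × 10⁻²⁶

Planck power: P_P = c⁵/G = 3.64 × 10⁵² W.
3.83 × 10²⁶ / 3.64 × 10⁵² = 1.05 × 10⁻²⁶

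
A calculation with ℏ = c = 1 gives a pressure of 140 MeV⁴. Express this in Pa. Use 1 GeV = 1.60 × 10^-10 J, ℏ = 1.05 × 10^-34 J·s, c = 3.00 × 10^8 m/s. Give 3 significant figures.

2.94 × 10^27 Pa

Pressure is [E]/[L]³ = [E]⁴/(ℏc)³.
1 GeV⁴ → 1/(ℏc)³ × (1 GeV in J)⁴ = 2.10 × 10^37 Pa.
Convert the energy scale: 140 MeV⁴ = 1.40 × 10^-10 GeV⁴.
Result: 1.40 × 10^-10 × 2.10 × 10^37 = 2.94 × 10^27 Pa.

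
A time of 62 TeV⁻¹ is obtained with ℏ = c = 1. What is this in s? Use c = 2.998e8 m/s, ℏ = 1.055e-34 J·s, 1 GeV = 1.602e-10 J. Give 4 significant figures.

4.083e-26 s

A time is [E]⁻¹ in ℏ=c=1; restore one factor of ℏ.
1 GeV⁻¹ → ℏ × (1 GeV in J)⁻¹ = 6.586e-25 s.
Convert the energy scale: 62 TeV⁻¹ = 0.0620 GeV⁻¹.
Result: 0.0620 × 6.586e-25 = 4.083e-26 s.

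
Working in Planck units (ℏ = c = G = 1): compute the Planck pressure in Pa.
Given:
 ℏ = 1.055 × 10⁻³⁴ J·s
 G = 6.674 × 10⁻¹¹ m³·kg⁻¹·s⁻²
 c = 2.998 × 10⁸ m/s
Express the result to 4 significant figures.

4.632 × 10¹¹³ Pa

From ℏ = c = G = 1 the pressure scale is p_P = c⁷/(ℏG²).
  = 2.177 × 10⁵⁹ / 4.699 × 10⁻⁵⁵
  = 4.632 × 10¹¹³ Pa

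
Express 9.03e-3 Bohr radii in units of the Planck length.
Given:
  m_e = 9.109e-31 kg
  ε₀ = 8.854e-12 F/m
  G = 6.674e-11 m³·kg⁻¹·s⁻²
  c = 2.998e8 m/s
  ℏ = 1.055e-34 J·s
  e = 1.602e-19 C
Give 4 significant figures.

Bohr radius: a₀ = 4πε₀ℏ²/(m_e e²) = 5.297e-11 m
Planck length: ℓ_P = √(ℏG/c³) = 1.616e-35 m
9.03e-3 × 5.297e-11 / 1.616e-35 = 2.959e22

2.959e22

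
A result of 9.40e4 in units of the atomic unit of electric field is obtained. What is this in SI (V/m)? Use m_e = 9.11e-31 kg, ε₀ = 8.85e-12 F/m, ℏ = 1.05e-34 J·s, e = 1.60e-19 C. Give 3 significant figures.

4.89e16 V/m

One atomic unit of electric field: E_au = E_h/(e a₀) = m_e²e⁵/((4πε₀)³ℏ⁴) = 5.20e11 V/m.
9.40e4 × 5.20e11 V/m = 4.89e16 V/m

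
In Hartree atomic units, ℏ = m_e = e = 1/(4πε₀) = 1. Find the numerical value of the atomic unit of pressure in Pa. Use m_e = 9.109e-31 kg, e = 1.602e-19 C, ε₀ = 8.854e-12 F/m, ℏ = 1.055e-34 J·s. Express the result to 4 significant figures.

2.929e13 Pa

From ℏ = m_e = e = 1/(4πε₀) = 1 the pressure scale is P_au = E_h/a₀³ = m_e⁴e¹⁰/((4πε₀)⁵ℏ⁸).
E_h = 4.354e-18 J
a₀ = 5.297e-11 m
E_h/a₀³ = 2.929e13 Pa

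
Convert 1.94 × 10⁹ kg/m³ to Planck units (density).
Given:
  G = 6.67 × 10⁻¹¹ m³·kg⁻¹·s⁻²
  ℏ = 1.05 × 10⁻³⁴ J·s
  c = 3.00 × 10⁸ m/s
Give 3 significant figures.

3.73 × 10⁻⁸⁸

Planck density: ρ_P = c⁵/(ℏG²) = 5.20 × 10⁹⁶ kg/m³.
1.94 × 10⁹ / 5.20 × 10⁹⁶ = 3.73 × 10⁻⁸⁸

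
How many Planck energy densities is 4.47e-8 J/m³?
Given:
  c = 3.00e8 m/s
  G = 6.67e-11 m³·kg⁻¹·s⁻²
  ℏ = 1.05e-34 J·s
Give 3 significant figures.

Planck energy density: u_P = c⁷/(ℏG²) = 4.68e113 J/m³.
4.47e-8 / 4.68e113 = 9.55e-122

9.55e-122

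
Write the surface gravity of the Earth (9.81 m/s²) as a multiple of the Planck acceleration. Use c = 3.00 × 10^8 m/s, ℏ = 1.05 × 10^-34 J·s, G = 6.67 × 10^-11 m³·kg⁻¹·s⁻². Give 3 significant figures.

Planck acceleration: a_P = √(c⁷/(ℏG)) = 5.59 × 10^51 m/s².
9.81 / 5.59 × 10^51 = 1.76 × 10^-51

1.76 × 10^-51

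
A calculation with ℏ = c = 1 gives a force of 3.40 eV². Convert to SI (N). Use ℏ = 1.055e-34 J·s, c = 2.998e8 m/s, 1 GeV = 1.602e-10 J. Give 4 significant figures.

Force is [E]/[L] = [E]²/(ℏc); restore (ℏc)⁻¹.
1 GeV² → 1/(ℏc) × (1 GeV in J)² = 8.114e5 N.
Convert the energy scale: 3.40 eV² = 3.40e-18 GeV².
Result: 3.40e-18 × 8.114e5 = 2.759e-12 N.

2.759e-12 N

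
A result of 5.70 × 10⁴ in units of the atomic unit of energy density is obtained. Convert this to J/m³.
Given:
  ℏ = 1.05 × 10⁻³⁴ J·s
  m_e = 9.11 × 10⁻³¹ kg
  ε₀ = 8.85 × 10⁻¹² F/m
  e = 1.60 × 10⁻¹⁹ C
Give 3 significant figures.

One atomic unit of energy density: u_au = E_h/a₀³ = m_e⁴e¹⁰/((4πε₀)⁵ℏ⁸) = 3.01 × 10¹³ J/m³.
5.70 × 10⁴ × 3.01 × 10¹³ J/m³ = 1.72 × 10¹⁸ J/m³

1.72 × 10¹⁸ J/m³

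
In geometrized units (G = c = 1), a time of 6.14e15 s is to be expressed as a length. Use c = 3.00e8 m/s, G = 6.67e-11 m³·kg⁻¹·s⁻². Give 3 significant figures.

1.84e24 m

Time → length via c.
6.14e15 s × (c) = 1.84e24 m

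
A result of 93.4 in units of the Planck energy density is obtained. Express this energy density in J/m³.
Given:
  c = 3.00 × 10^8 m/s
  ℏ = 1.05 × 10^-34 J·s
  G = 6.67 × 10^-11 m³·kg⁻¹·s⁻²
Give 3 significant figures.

4.37 × 10^115 J/m³

One Planck energy density: u_P = c⁷/(ℏG²) = 4.68 × 10^113 J/m³.
93.4 × 4.68 × 10^113 J/m³ = 4.37 × 10^115 J/m³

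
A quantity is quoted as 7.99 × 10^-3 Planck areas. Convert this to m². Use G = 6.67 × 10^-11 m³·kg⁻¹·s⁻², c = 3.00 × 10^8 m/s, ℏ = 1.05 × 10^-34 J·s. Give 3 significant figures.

2.07 × 10^-72 m²

One Planck area: A_P = ℏG/c³ = 2.59 × 10^-70 m².
7.99 × 10^-3 × 2.59 × 10^-70 m² = 2.07 × 10^-72 m²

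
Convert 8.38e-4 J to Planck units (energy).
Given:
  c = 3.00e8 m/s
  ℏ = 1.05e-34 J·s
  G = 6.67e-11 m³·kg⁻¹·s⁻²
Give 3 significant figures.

Planck energy: E_P = √(ℏc⁵/G) = 1.96e9 J.
8.38e-4 / 1.96e9 = 4.28e-13

4.28e-13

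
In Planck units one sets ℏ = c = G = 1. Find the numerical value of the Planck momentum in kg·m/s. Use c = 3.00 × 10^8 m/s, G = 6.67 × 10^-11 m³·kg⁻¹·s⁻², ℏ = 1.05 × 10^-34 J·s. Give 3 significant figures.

p_P = √(ℏc³/G)
  = √(42.5)
  = 6.52 kg·m/s

6.52 kg·m/s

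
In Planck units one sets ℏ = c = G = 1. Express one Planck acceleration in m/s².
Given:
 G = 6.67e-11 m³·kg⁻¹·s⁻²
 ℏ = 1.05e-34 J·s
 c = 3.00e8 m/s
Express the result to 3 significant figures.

5.59e51 m/s²

a_P = √(c⁷/(ℏG))
  = √(3.12e103)
  = 5.59e51 m/s²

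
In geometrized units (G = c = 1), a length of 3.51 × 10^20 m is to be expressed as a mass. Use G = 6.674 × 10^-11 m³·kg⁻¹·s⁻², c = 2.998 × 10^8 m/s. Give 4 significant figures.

Length → mass via c²/G.
3.51 × 10^20 m × (c²/G) = 4.727 × 10^47 kg

4.727 × 10^47 kg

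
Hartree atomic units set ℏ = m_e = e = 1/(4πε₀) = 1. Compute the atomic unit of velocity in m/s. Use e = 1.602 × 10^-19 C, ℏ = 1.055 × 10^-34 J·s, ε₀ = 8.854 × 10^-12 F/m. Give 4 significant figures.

2.186 × 10^6 m/s

From ℏ = m_e = e = 1/(4πε₀) = 1 the velocity scale is v_au = e²/(4πε₀ℏ).
  = 2.566 × 10^-38 / 1.174 × 10^-44
  = 2.186 × 10^6 m/s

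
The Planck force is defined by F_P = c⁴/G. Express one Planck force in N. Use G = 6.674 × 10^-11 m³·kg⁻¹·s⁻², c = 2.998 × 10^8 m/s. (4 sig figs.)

F_P = c⁴/G
  = 8.078 × 10^33 / 6.674 × 10^-11
  = 1.210 × 10^44 N

1.210 × 10^44 N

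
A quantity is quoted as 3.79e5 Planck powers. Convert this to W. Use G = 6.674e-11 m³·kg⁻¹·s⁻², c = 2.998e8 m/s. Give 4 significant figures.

1.375e58 W

One Planck power: P_P = c⁵/G = 3.629e52 W.
3.79e5 × 3.629e52 W = 1.375e58 W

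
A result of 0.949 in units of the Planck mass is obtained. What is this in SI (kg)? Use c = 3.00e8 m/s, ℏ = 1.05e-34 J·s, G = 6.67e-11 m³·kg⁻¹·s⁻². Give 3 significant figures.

One Planck mass: m_P = √(ℏc/G) = 2.17e-8 kg.
0.949 × 2.17e-8 kg = 2.06e-8 kg

2.06e-8 kg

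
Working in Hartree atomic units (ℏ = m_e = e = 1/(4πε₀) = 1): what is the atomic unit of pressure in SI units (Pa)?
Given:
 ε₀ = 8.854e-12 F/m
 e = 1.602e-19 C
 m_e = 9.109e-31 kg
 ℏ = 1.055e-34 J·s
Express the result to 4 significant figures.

2.929e13 Pa

Dimensional analysis gives P_au = E_h/a₀³ = m_e⁴e¹⁰/((4πε₀)⁵ℏ⁸).
E_h = 4.354e-18 J
a₀ = 5.297e-11 m
E_h/a₀³ = 2.929e13 Pa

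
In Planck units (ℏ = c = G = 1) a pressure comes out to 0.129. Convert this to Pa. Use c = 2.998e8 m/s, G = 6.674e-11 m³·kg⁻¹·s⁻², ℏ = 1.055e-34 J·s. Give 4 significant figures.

5.976e112 Pa

One Planck pressure: p_P = c⁷/(ℏG²) = 4.632e113 Pa.
0.129 × 4.632e113 Pa = 5.976e112 Pa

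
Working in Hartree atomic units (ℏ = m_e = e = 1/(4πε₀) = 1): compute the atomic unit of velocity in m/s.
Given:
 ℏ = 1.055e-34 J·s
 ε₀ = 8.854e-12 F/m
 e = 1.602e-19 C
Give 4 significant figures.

2.186e6 m/s

Dimensional analysis gives v_au = e²/(4πε₀ℏ).
  = 2.566e-38 / 1.174e-44
  = 2.186e6 m/s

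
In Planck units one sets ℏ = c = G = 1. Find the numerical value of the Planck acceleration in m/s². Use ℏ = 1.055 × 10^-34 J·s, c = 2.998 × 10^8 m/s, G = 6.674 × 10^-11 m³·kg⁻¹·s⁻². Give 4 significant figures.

a_P = √(c⁷/(ℏG))
  = √(3.092 × 10^103)
  = 5.560 × 10^51 m/s²

5.560 × 10^51 m/s²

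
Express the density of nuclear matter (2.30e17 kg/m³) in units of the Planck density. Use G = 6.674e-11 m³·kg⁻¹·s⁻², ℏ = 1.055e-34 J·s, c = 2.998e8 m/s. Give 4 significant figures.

Planck density: ρ_P = c⁵/(ℏG²) = 5.154e96 kg/m³.
2.30e17 / 5.154e96 = 4.463e-80

4.463e-80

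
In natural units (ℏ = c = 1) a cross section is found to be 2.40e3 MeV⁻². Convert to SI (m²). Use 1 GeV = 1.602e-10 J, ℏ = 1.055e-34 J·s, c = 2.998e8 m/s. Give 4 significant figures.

9.355e-23 m²

Area is [L]² = [E]⁻²·(ℏc)²; restore (ℏc)².
1 GeV⁻² → (ℏc)² × (1 GeV in J)⁻² = 3.898e-32 m².
Convert the energy scale: 2.40e3 MeV⁻² = 2.40e9 GeV⁻².
Result: 2.40e9 × 3.898e-32 = 9.355e-23 m².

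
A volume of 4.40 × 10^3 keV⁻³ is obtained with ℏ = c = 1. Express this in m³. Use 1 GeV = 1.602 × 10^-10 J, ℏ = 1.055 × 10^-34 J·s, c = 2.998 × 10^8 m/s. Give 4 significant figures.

Volume is [L]³ = [E]⁻³·(ℏc)³.
1 GeV⁻³ → (ℏc)³ × (1 GeV in J)⁻³ = 7.696 × 10^-48 m³.
Convert the energy scale: 4.40 × 10^3 keV⁻³ = 4.40 × 10^21 GeV⁻³.
Result: 4.40 × 10^21 × 7.696 × 10^-48 = 3.386 × 10^-26 m³.

3.386 × 10^-26 m³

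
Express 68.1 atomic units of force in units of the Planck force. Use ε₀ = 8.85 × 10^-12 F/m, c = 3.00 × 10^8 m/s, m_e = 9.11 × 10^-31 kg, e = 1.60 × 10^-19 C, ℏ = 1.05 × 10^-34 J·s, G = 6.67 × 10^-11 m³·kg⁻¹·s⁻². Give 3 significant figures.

4.67 × 10^-50

atomic unit of force: F_au = E_h/a₀ = m_e²e⁶/((4πε₀)³ℏ⁴) = 8.33 × 10^-8 N
Planck force: F_P = c⁴/G = 1.21 × 10^44 N
68.1 × 8.33 × 10^-8 / 1.21 × 10^44 = 4.67 × 10^-50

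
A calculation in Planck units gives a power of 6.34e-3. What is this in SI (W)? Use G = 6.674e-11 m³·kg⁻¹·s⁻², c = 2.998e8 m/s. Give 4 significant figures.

One Planck power: P_P = c⁵/G = 3.629e52 W.
6.34e-3 × 3.629e52 W = 2.301e50 W

2.301e50 W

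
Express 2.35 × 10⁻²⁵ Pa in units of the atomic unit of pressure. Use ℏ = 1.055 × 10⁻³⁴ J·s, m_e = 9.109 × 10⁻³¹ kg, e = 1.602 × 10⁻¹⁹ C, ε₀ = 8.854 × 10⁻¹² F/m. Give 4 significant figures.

8.023 × 10⁻³⁹

atomic unit of pressure: P_au = E_h/a₀³ = m_e⁴e¹⁰/((4πε₀)⁵ℏ⁸) = 2.929 × 10¹³ Pa.
2.35 × 10⁻²⁵ / 2.929 × 10¹³ = 8.023 × 10⁻³⁹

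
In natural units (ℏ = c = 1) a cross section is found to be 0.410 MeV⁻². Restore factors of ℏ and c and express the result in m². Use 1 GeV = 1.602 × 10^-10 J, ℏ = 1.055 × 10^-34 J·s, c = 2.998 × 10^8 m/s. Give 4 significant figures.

1.598 × 10^-26 m²

Area is [L]² = [E]⁻²·(ℏc)²; restore (ℏc)².
1 GeV⁻² → (ℏc)² × (1 GeV in J)⁻² = 3.898 × 10^-32 m².
Convert the energy scale: 0.410 MeV⁻² = 4.10 × 10^5 GeV⁻².
Result: 4.10 × 10^5 × 3.898 × 10^-32 = 1.598 × 10^-26 m².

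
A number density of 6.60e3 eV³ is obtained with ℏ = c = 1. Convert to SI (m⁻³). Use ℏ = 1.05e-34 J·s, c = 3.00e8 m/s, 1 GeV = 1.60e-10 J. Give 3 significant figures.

8.65e23 m⁻³

Number density is [L]⁻³ = [E]³/(ℏc)³.
1 GeV³ → 1/(ℏc)³ × (1 GeV in J)³ = 1.31e47 m⁻³.
Convert the energy scale: 6.60e3 eV³ = 6.60e-24 GeV³.
Result: 6.60e-24 × 1.31e47 = 8.65e23 m⁻³.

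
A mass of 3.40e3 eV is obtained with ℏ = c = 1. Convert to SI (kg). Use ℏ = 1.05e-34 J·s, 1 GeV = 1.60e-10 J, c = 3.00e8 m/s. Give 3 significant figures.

Mass is [E]/c²; divide by c².
1 GeV → 1/c² × (1 GeV in J) = 1.78e-27 kg.
Convert the energy scale: 3.40e3 eV = 3.40e-6 GeV.
Result: 3.40e-6 × 1.78e-27 = 6.04e-33 kg.

6.04e-33 kg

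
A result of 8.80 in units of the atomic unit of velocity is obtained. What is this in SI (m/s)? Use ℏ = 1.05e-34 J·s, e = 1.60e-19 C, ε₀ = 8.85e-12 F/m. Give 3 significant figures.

One atomic unit of velocity: v_au = e²/(4πε₀ℏ) = 2.19e6 m/s.
8.80 × 2.19e6 m/s = 1.93e7 m/s

1.93e7 m/s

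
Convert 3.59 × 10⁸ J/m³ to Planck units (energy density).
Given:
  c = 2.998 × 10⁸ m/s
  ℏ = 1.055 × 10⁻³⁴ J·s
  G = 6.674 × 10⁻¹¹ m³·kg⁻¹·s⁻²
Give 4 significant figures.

Planck energy density: u_P = c⁷/(ℏG²) = 4.632 × 10¹¹³ J/m³.
3.59 × 10⁸ / 4.632 × 10¹¹³ = 7.750 × 10⁻¹⁰⁶

7.750 × 10⁻¹⁰⁶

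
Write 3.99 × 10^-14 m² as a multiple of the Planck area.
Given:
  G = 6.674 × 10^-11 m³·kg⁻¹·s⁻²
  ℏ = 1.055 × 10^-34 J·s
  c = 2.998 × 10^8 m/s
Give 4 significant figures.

1.527 × 10^56

Planck area: A_P = ℏG/c³ = 2.613 × 10^-70 m².
3.99 × 10^-14 / 2.613 × 10^-70 = 1.527 × 10^56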